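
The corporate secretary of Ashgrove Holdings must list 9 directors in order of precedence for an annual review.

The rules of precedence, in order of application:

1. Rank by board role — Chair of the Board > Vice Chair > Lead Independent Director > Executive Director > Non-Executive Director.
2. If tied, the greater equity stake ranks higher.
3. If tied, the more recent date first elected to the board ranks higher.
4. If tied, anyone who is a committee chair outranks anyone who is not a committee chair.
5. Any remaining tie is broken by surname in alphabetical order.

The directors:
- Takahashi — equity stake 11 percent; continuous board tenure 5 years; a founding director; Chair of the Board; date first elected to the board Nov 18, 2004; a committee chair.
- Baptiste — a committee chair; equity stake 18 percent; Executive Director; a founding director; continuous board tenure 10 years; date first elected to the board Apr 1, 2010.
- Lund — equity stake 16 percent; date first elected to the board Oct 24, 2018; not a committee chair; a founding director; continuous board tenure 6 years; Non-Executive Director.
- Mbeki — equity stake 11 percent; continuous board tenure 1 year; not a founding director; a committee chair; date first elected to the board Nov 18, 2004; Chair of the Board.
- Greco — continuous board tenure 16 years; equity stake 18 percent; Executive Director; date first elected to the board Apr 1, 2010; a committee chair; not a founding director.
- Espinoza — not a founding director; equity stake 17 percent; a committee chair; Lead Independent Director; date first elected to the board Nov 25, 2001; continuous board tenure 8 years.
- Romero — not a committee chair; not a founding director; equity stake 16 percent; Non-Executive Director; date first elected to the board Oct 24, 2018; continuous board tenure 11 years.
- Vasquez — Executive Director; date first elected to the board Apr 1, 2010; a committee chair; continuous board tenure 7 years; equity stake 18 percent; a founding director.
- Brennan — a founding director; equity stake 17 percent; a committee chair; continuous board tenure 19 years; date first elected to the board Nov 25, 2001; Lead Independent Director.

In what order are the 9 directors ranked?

Mbeki, Takahashi, Brennan, Espinoza, Baptiste, Greco, Vasquez, Lund, Romero

By board role: Mbeki and Takahashi (Chair of the Board); then Brennan and Espinoza (Lead Independent Director); then Baptiste, Greco and Vasquez (Executive Director); then Lund and Romero (Non-Executive Director).
Mbeki and Takahashi both have equity stake 11 percent, so the next rule applies.
Mbeki and Takahashi both have date first elected to the board Nov 18, 2004, so the next rule applies.
Mbeki and Takahashi are each a committee chair, so the next rule applies.
Among Mbeki and Takahashi, alphabetically by surname: Mbeki before Takahashi.
Brennan and Espinoza both have equity stake 17 percent, so the next rule applies.
Brennan and Espinoza both have date first elected to the board Nov 25, 2001, so the next rule applies.
Brennan and Espinoza are each a committee chair, so the next rule applies.
Among Brennan and Espinoza, alphabetically by surname: Brennan before Espinoza.
Baptiste, Greco and Vasquez all have equity stake 18 percent, so the next rule applies.
Baptiste, Greco and Vasquez all have date first elected to the board Apr 1, 2010, so the next rule applies.
Baptiste, Greco and Vasquez are each a committee chair, so the next rule applies.
Among Baptiste, Greco and Vasquez, alphabetically by surname: Baptiste before Greco before Vasquez.
Lund and Romero both have equity stake 16 percent, so the next rule applies.
Lund and Romero both have date first elected to the board Oct 24, 2018, so the next rule applies.
Lund and Romero are each not a committee chair, so the next rule applies.
Among Lund and Romero, alphabetically by surname: Lund before Romero.
Full order: Mbeki, Takahashi, Brennan, Espinoza, Baptiste, Greco, Vasquez, Lund, Romero.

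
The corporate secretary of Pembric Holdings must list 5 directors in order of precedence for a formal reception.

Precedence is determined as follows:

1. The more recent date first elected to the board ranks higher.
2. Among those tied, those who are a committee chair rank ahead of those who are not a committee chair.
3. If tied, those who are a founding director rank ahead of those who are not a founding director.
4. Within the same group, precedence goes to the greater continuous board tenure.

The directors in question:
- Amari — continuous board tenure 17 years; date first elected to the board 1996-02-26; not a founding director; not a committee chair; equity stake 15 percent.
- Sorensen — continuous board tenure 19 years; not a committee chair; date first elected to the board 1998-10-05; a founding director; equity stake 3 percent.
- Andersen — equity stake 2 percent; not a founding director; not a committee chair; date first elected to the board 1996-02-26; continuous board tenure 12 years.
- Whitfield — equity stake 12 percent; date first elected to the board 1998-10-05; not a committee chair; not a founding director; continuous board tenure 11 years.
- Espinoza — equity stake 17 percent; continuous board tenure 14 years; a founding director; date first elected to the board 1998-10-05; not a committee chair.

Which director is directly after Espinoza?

By date first elected to the board (later first): Sorensen, Espinoza and Whitfield (each 1998-10-05); then Amari and Andersen (both 1996-02-26).
Sorensen, Espinoza and Whitfield are each not a committee chair, so the next rule applies.
Among Sorensen, Espinoza and Whitfield, a founding director before not a founding director: Sorensen and Espinoza (a founding director) before Whitfield (not a founding director).
Among Sorensen and Espinoza, by continuous board tenure (higher first): Sorensen (19 years) before Espinoza (14 years).
Amari and Andersen are each not a committee chair, so the next rule applies.
Amari and Andersen are each not a founding director, so the next rule applies.
Among Amari and Andersen, by continuous board tenure (higher first): Amari (17 years) before Andersen (12 years).
Order: Sorensen, Espinoza, Whitfield, Amari, Andersen.

Whitfield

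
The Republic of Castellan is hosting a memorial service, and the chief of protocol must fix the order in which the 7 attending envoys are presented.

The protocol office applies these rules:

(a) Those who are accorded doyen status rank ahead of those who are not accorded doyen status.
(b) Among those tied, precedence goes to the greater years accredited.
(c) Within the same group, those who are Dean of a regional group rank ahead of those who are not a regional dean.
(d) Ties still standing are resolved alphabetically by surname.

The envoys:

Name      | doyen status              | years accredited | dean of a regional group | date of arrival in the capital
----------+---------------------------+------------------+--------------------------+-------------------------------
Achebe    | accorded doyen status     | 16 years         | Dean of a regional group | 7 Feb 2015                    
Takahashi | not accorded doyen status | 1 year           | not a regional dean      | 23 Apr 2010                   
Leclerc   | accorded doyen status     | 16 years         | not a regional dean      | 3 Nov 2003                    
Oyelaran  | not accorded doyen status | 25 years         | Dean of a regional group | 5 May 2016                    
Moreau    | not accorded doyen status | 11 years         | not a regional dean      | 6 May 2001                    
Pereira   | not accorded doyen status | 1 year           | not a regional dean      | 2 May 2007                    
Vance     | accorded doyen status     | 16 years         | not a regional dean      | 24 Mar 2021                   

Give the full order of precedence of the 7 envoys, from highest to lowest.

Achebe, Leclerc, Vance, Oyelaran, Moreau, Pereira, Takahashi

By the first rule: Achebe, Leclerc and Vance (each accorded doyen status); then Oyelaran, Moreau, Pereira and Takahashi (each not accorded doyen status).
Achebe, Leclerc and Vance all have years accredited 16 years, so the next rule applies.
Among Achebe, Leclerc and Vance, Dean of a regional group before not a regional dean: Achebe (Dean of a regional group) before Leclerc and Vance (not a regional dean).
Among Leclerc and Vance, alphabetically by surname: Leclerc before Vance.
Among Oyelaran, Moreau, Pereira and Takahashi, by years accredited (higher first): Oyelaran (25 years) before Moreau (11 years) before Pereira and Takahashi (1 year).
Pereira and Takahashi are each not a regional dean, so the next rule applies.
Among Pereira and Takahashi, alphabetically by surname: Pereira before Takahashi.
Full order: Achebe, Leclerc, Vance, Oyelaran, Moreau, Pereira, Takahashi.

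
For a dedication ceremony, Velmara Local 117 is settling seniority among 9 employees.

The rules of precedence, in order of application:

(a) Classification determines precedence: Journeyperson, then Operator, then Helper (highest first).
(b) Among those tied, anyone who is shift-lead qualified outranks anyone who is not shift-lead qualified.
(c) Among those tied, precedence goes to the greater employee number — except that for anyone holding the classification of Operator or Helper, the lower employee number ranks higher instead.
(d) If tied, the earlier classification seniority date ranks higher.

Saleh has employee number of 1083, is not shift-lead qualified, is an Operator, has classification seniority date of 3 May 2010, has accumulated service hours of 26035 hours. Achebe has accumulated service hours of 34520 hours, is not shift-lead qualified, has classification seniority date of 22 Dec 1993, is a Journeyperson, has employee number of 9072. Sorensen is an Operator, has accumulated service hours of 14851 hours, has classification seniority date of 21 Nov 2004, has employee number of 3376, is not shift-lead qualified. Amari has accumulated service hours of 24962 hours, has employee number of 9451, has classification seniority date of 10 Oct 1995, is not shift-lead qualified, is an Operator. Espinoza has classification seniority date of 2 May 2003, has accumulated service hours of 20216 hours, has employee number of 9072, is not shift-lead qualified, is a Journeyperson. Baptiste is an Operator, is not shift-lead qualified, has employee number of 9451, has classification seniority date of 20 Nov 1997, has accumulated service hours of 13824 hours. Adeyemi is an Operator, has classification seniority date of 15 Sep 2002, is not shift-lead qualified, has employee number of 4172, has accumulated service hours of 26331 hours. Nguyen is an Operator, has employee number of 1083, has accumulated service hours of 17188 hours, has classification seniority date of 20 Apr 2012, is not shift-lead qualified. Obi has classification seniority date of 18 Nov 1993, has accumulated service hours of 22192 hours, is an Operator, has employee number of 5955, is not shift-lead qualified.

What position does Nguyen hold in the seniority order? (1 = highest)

4

By classification: Achebe and Espinoza (Journeyperson); then Saleh, Nguyen, Sorensen, Adeyemi, Obi, Amari and Baptiste (Operator).
Achebe and Espinoza are each not shift-lead qualified, so the next rule applies.
Achebe and Espinoza both have employee number 9072, so the next rule applies.
Among Achebe and Espinoza, by classification seniority date (earlier first): Achebe (22 Dec 1993) before Espinoza (2 May 2003).
Saleh, Nguyen, Sorensen, Adeyemi, Obi, Amari and Baptiste are each not shift-lead qualified, so the next rule applies.
Among Saleh, Nguyen, Sorensen, Adeyemi, Obi, Amari and Baptiste, by employee number (lower first) (reversed rule for this group): Saleh and Nguyen (1083) before Sorensen (3376) before Adeyemi (4172) before Obi (5955) before Amari and Baptiste (9451).
Among Saleh and Nguyen, by classification seniority date (earlier first): Saleh (3 May 2010) before Nguyen (20 Apr 2012).
Among Amari and Baptiste, by classification seniority date (earlier first): Amari (10 Oct 1995) before Baptiste (20 Nov 1997).
Order: Achebe, Espinoza, Saleh, Nguyen, Sorensen, Adeyemi, Obi, Amari, Baptiste. So position 4.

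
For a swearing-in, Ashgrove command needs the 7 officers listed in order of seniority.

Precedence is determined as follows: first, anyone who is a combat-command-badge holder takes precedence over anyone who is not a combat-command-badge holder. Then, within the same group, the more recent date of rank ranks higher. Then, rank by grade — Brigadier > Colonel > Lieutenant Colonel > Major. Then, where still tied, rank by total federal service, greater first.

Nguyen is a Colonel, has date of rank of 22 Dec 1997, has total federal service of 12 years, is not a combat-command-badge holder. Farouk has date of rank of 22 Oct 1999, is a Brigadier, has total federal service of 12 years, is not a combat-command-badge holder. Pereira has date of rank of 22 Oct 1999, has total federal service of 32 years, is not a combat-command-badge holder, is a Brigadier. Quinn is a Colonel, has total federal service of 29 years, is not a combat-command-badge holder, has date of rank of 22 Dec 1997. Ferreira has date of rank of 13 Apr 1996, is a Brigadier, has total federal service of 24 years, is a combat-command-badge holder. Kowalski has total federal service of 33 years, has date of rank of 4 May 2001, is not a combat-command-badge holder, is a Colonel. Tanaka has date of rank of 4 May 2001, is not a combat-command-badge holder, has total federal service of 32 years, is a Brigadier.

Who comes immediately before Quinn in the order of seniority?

By the first rule: Ferreira (a combat-command-badge holder); then Tanaka, Kowalski, Pereira, Farouk, Quinn and Nguyen (each not a combat-command-badge holder).
Among Tanaka, Kowalski, Pereira, Farouk, Quinn and Nguyen, by date of rank (later first): Tanaka and Kowalski (4 May 2001) before Pereira and Farouk (22 Oct 1999) before Quinn and Nguyen (22 Dec 1997).
Among Tanaka and Kowalski, by grade: Tanaka (Brigadier) before Kowalski (Colonel).
Pereira and Farouk are each Brigadier, so the next rule applies.
Among Pereira and Farouk, by total federal service (higher first): Pereira (32 years) before Farouk (12 years).
Quinn and Nguyen are each Colonel, so the next rule applies.
Among Quinn and Nguyen, by total federal service (higher first): Quinn (29 years) before Nguyen (12 years).
Order: Ferreira, Tanaka, Kowalski, Pereira, Farouk, Quinn, Nguyen.

Farouk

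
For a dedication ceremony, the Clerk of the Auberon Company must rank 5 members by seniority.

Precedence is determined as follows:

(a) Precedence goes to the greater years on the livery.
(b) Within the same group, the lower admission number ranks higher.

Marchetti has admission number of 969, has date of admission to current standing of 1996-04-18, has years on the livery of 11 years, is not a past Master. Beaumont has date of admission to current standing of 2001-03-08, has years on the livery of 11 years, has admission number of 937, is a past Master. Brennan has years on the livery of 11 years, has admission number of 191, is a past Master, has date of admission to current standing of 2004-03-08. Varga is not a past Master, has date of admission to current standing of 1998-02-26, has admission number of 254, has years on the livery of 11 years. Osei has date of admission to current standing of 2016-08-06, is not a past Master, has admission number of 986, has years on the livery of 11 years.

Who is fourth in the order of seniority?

Marchetti

By years on the livery (higher first): Brennan, Varga, Beaumont, Marchetti and Osei (each 11 years).
Among Brennan, Varga, Beaumont, Marchetti and Osei, by admission number (lower first): Brennan (191) before Varga (254) before Beaumont (937) before Marchetti (969) before Osei (986).
Order: Brennan, Varga, Beaumont, Marchetti, Osei.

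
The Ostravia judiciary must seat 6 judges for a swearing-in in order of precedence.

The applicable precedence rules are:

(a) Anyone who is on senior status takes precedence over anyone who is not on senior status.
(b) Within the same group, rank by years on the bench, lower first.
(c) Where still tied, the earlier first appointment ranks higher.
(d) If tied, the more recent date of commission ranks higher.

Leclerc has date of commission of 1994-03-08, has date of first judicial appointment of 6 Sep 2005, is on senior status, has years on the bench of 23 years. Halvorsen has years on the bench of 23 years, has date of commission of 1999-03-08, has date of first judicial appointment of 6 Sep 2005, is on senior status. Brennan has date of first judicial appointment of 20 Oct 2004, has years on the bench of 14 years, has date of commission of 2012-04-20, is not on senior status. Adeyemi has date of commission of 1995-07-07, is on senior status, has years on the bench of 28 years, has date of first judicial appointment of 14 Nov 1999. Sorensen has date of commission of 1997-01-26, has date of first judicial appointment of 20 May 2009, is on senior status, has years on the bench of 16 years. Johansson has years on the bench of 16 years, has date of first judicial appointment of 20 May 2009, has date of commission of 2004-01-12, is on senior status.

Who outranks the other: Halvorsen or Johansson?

By the first rule: Johansson, Sorensen, Halvorsen, Leclerc and Adeyemi (each on senior status); then Brennan (not on senior status).
Among Johansson, Sorensen, Halvorsen, Leclerc and Adeyemi, by years on the bench (lower first): Johansson and Sorensen (16 years) before Halvorsen and Leclerc (23 years) before Adeyemi (28 years).
Johansson and Sorensen both have date of first judicial appointment 20 May 2009, so the next rule applies.
Among Johansson and Sorensen, by date of commission (later first): Johansson (2004-01-12) before Sorensen (1997-01-26).
Halvorsen and Leclerc both have date of first judicial appointment 6 Sep 2005, so the next rule applies.
Among Halvorsen and Leclerc, by date of commission (later first): Halvorsen (1999-03-08) before Leclerc (1994-03-08).
So Johansson takes precedence.

Johansson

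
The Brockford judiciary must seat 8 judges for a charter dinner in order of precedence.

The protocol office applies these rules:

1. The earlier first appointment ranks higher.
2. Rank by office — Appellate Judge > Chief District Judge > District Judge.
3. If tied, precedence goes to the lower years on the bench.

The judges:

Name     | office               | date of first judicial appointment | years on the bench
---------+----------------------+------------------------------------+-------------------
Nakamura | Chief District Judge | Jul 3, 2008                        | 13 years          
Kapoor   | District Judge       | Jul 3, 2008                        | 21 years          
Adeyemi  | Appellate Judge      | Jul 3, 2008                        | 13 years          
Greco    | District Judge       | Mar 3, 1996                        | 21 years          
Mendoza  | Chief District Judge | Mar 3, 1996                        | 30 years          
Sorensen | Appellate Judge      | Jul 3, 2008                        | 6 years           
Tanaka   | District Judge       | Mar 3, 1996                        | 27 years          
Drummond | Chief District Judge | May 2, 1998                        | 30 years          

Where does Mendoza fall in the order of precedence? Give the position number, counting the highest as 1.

1

By date of first judicial appointment (earlier first): Mendoza, Greco and Tanaka (each Mar 3, 1996); then Drummond (May 2, 1998); then Sorensen, Adeyemi, Nakamura and Kapoor (each Jul 3, 2008).
Among Mendoza, Greco and Tanaka, by office: Mendoza (Chief District Judge) before Greco and Tanaka (District Judge).
Among Greco and Tanaka, by years on the bench (lower first): Greco (21 years) before Tanaka (27 years).
Among Sorensen, Adeyemi, Nakamura and Kapoor, by office: Sorensen and Adeyemi (Appellate Judge) before Nakamura (Chief District Judge) before Kapoor (District Judge).
Among Sorensen and Adeyemi, by years on the bench (lower first): Sorensen (6 years) before Adeyemi (13 years).
Order: Mendoza, Greco, Tanaka, Drummond, Sorensen, Adeyemi, Nakamura, Kapoor. So position 1.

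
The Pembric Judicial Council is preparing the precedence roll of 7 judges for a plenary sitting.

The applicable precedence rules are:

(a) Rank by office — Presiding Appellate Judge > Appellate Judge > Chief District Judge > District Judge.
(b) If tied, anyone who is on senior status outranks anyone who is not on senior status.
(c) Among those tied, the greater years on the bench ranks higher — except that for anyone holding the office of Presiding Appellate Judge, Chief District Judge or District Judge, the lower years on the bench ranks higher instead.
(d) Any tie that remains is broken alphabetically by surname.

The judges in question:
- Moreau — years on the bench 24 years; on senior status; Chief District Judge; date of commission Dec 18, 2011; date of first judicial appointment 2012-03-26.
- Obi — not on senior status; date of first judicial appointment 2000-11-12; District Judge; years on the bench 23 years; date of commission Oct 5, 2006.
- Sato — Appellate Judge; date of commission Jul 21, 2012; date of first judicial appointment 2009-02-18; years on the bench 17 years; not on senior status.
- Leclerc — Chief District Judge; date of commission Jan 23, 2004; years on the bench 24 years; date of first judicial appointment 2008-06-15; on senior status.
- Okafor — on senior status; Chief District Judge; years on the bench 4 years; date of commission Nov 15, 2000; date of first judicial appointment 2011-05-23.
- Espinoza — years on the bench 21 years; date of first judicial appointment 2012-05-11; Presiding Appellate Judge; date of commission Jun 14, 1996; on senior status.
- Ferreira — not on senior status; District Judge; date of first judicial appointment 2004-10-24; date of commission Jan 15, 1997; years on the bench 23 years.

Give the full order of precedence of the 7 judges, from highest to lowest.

Espinoza, Sato, Okafor, Leclerc, Moreau, Ferreira, Obi

By office: Espinoza (Presiding Appellate Judge); then Sato (Appellate Judge); then Okafor, Leclerc and Moreau (Chief District Judge); then Ferreira and Obi (District Judge).
Okafor, Leclerc and Moreau are each on senior status, so the next rule applies.
Among Okafor, Leclerc and Moreau, by years on the bench (lower first) (reversed rule for this group): Okafor (4 years) before Leclerc and Moreau (24 years).
Among Leclerc and Moreau, alphabetically by surname: Leclerc before Moreau.
Ferreira and Obi are each not on senior status, so the next rule applies.
Ferreira and Obi both have years on the bench 23 years, so the next rule applies.
Among Ferreira and Obi, alphabetically by surname: Ferreira before Obi.
Full order: Espinoza, Sato, Okafor, Leclerc, Moreau, Ferreira, Obi.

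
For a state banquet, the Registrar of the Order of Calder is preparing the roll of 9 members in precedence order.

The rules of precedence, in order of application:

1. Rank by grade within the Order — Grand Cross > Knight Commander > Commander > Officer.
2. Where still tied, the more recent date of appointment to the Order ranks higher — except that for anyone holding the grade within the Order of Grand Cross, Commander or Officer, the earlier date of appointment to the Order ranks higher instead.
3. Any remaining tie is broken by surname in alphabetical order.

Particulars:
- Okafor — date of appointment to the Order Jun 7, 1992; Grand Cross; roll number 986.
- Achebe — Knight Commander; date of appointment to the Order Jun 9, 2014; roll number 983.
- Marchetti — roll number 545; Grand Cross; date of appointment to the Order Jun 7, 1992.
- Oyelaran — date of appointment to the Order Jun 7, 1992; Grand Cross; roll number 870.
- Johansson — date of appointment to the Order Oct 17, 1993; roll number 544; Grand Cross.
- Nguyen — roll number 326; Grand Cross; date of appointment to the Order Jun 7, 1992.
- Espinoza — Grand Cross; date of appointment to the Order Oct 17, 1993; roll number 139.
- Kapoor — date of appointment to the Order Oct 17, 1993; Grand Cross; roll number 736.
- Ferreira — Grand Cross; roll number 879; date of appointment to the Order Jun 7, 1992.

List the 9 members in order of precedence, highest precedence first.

Ferreira, Marchetti, Nguyen, Okafor, Oyelaran, Espinoza, Johansson, Kapoor, Achebe

By grade within the Order: Ferreira, Marchetti, Nguyen, Okafor, Oyelaran, Espinoza, Johansson and Kapoor (Grand Cross); then Achebe (Knight Commander).
Among Ferreira, Marchetti, Nguyen, Okafor, Oyelaran, Espinoza, Johansson and Kapoor, by date of appointment to the Order (earlier first) (reversed rule for this group): Ferreira, Marchetti, Nguyen, Okafor and Oyelaran (Jun 7, 1992) before Espinoza, Johansson and Kapoor (Oct 17, 1993).
Among Ferreira, Marchetti, Nguyen, Okafor and Oyelaran, alphabetically by surname: Ferreira before Marchetti before Nguyen before Okafor before Oyelaran.
Among Espinoza, Johansson and Kapoor, alphabetically by surname: Espinoza before Johansson before Kapoor.
Full order: Ferreira, Marchetti, Nguyen, Okafor, Oyelaran, Espinoza, Johansson, Kapoor, Achebe.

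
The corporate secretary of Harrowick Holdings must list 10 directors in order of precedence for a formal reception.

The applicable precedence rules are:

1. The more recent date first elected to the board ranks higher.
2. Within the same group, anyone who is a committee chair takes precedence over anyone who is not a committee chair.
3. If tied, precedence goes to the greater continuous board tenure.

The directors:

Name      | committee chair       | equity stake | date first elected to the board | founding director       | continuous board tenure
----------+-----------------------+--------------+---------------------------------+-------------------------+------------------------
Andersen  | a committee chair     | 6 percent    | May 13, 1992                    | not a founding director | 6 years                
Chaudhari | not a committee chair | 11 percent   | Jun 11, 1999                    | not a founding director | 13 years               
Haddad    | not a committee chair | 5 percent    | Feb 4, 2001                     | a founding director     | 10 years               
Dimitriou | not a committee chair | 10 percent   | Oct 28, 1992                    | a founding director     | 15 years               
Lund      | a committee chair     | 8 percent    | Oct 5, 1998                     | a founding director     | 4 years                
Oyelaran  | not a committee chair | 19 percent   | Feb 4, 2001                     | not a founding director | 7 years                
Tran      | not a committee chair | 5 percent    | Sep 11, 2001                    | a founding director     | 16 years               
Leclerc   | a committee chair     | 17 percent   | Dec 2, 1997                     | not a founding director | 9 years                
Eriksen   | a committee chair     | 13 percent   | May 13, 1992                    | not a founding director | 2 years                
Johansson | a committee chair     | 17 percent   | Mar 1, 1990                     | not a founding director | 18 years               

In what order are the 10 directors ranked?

Tran, Haddad, Oyelaran, Chaudhari, Lund, Leclerc, Dimitriou, Andersen, Eriksen, Johansson

By date first elected to the board (later first): Tran (Sep 11, 2001); then Haddad and Oyelaran (both Feb 4, 2001); then Chaudhari (Jun 11, 1999); then Lund (Oct 5, 1998); then Leclerc (Dec 2, 1997); then Dimitriou (Oct 28, 1992); then Andersen and Eriksen (both May 13, 1992); then Johansson (Mar 1, 1990).
Haddad and Oyelaran are each not a committee chair, so the next rule applies.
Among Haddad and Oyelaran, by continuous board tenure (higher first): Haddad (10 years) before Oyelaran (7 years).
Andersen and Eriksen are each a committee chair, so the next rule applies.
Among Andersen and Eriksen, by continuous board tenure (higher first): Andersen (6 years) before Eriksen (2 years).
Full order: Tran, Haddad, Oyelaran, Chaudhari, Lund, Leclerc, Dimitriou, Andersen, Eriksen, Johansson.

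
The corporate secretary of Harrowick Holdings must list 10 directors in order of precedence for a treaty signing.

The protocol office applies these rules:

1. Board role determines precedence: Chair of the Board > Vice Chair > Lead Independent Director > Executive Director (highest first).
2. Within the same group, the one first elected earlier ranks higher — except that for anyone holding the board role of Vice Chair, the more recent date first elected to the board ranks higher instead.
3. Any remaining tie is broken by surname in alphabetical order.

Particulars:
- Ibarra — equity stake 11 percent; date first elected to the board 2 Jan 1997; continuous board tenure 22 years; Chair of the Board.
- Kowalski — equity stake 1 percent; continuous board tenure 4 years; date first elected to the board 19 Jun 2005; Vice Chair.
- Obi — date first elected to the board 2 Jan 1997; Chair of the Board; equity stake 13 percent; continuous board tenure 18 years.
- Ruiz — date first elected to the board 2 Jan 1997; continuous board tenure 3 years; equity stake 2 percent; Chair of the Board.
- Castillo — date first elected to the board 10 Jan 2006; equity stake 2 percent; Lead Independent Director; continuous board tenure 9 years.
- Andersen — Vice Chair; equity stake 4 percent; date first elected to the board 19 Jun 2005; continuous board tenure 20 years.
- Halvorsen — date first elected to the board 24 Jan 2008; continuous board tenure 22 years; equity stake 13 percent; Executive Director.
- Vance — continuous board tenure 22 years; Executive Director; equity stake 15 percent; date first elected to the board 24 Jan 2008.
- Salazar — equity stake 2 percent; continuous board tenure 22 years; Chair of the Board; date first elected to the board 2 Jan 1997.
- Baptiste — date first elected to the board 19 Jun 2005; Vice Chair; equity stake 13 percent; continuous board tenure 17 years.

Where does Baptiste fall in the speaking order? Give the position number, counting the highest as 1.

6

By board role: Ibarra, Obi, Ruiz and Salazar (Chair of the Board); then Andersen, Baptiste and Kowalski (Vice Chair); then Castillo (Lead Independent Director); then Halvorsen and Vance (Executive Director).
Ibarra, Obi, Ruiz and Salazar all have date first elected to the board 2 Jan 1997, so the next rule applies.
Among Ibarra, Obi, Ruiz and Salazar, alphabetically by surname: Ibarra before Obi before Ruiz before Salazar.
Andersen, Baptiste and Kowalski all have date first elected to the board 19 Jun 2005, so the next rule applies.
Among Andersen, Baptiste and Kowalski, alphabetically by surname: Andersen before Baptiste before Kowalski.
Halvorsen and Vance both have date first elected to the board 24 Jan 2008, so the next rule applies.
Among Halvorsen and Vance, alphabetically by surname: Halvorsen before Vance.
Order: Ibarra, Obi, Ruiz, Salazar, Andersen, Baptiste, Kowalski, Castillo, Halvorsen, Vance. So position 6.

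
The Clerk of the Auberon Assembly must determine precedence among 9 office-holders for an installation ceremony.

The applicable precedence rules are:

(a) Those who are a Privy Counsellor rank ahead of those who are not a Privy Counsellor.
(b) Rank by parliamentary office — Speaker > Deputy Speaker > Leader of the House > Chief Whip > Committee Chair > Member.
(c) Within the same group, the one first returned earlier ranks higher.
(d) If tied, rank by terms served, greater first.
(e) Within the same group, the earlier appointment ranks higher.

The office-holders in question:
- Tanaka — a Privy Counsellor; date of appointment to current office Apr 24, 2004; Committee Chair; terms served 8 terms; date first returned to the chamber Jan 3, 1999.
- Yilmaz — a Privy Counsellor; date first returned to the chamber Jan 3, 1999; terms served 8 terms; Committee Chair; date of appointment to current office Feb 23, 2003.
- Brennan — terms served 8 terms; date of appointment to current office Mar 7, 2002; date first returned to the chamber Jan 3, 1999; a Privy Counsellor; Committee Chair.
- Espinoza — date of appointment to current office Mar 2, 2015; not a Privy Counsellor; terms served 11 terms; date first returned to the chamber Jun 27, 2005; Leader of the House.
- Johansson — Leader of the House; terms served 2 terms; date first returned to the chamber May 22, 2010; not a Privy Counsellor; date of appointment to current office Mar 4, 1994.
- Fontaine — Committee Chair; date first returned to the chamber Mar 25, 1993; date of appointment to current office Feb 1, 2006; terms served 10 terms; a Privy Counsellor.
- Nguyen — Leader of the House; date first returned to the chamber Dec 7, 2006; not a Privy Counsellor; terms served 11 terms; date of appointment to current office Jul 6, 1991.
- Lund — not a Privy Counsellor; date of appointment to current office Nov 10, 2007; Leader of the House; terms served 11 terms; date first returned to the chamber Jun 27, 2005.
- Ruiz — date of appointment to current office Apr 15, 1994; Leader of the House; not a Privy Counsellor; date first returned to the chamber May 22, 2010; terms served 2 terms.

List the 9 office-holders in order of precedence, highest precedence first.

By the first rule: Fontaine, Brennan, Yilmaz and Tanaka (each a Privy Counsellor); then Lund, Espinoza, Nguyen, Johansson and Ruiz (each not a Privy Counsellor).
Fontaine, Brennan, Yilmaz and Tanaka are each Committee Chair, so the next rule applies.
Among Fontaine, Brennan, Yilmaz and Tanaka, by date first returned to the chamber (earlier first): Fontaine (Mar 25, 1993) before Brennan, Yilmaz and Tanaka (Jan 3, 1999).
Brennan, Yilmaz and Tanaka all have terms served 8 terms, so the next rule applies.
Among Brennan, Yilmaz and Tanaka, by date of appointment to current office (earlier first): Brennan (Mar 7, 2002) before Yilmaz (Feb 23, 2003) before Tanaka (Apr 24, 2004).
Lund, Espinoza, Nguyen, Johansson and Ruiz are each Leader of the House, so the next rule applies.
Among Lund, Espinoza, Nguyen, Johansson and Ruiz, by date first returned to the chamber (earlier first): Lund and Espinoza (Jun 27, 2005) before Nguyen (Dec 7, 2006) before Johansson and Ruiz (May 22, 2010).
Lund and Espinoza both have terms served 11 terms, so the next rule applies.
Among Lund and Espinoza, by date of appointment to current office (earlier first): Lund (Nov 10, 2007) before Espinoza (Mar 2, 2015).
Johansson and Ruiz both have terms served 2 terms, so the next rule applies.
Among Johansson and Ruiz, by date of appointment to current office (earlier first): Johansson (Mar 4, 1994) before Ruiz (Apr 15, 1994).
Full order: Fontaine, Brennan, Yilmaz, Tanaka, Lund, Espinoza, Nguyen, Johansson, Ruiz.

Fontaine, Brennan, Yilmaz, Tanaka, Lund, Espinoza, Nguyen, Johansson, Ruiz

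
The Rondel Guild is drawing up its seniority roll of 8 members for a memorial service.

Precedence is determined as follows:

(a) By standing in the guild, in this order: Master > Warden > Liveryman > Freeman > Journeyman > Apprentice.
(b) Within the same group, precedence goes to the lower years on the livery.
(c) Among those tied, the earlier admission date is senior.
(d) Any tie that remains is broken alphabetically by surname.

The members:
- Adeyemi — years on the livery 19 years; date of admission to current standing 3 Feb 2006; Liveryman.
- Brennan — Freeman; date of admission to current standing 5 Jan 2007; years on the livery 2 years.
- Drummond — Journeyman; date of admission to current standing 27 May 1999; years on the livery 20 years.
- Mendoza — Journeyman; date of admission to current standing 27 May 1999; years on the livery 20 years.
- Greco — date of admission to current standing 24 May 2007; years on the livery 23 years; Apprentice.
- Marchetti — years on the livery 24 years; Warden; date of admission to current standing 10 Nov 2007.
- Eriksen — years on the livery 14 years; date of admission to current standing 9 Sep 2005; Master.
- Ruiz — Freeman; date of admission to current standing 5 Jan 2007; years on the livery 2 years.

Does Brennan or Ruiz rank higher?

By standing in the guild: Eriksen (Master); then Marchetti (Warden); then Adeyemi (Liveryman); then Brennan and Ruiz (Freeman); then Drummond and Mendoza (Journeyman); then Greco (Apprentice).
Brennan and Ruiz both have years on the livery 2 years, so the next rule applies.
Brennan and Ruiz both have date of admission to current standing 5 Jan 2007, so the next rule applies.
Among Brennan and Ruiz, alphabetically by surname: Brennan before Ruiz.
Drummond and Mendoza both have years on the livery 20 years, so the next rule applies.
Drummond and Mendoza both have date of admission to current standing 27 May 1999, so the next rule applies.
Among Drummond and Mendoza, alphabetically by surname: Drummond before Mendoza.
So Brennan takes precedence.

Brennan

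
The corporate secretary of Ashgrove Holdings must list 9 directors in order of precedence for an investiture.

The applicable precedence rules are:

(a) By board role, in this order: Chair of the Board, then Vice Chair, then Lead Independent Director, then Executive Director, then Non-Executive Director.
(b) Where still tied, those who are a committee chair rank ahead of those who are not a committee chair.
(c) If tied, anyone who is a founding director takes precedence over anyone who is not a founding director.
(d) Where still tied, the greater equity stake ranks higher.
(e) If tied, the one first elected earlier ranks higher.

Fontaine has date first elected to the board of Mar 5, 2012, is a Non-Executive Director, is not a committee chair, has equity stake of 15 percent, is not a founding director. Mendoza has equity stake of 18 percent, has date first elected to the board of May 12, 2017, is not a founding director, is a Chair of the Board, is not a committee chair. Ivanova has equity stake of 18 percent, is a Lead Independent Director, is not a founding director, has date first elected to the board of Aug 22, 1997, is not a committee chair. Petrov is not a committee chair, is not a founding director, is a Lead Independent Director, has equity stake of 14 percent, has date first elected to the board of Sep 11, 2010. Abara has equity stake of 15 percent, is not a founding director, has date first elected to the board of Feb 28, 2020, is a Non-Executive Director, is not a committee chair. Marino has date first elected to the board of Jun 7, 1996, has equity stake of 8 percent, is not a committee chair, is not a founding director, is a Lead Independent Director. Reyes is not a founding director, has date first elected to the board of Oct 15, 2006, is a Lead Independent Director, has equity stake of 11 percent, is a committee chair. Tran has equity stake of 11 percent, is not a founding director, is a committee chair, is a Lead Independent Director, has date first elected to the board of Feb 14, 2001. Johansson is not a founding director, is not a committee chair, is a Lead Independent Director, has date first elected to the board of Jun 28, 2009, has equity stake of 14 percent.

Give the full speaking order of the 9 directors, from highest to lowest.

By board role: Mendoza (Chair of the Board); then Tran, Reyes, Ivanova, Johansson, Petrov and Marino (Lead Independent Director); then Fontaine and Abara (Non-Executive Director).
Among Tran, Reyes, Ivanova, Johansson, Petrov and Marino, a committee chair before not a committee chair: Tran and Reyes (a committee chair) before Ivanova, Johansson, Petrov and Marino (not a committee chair).
Tran and Reyes are each not a founding director, so the next rule applies.
Tran and Reyes both have equity stake 11 percent, so the next rule applies.
Among Tran and Reyes, by date first elected to the board (earlier first): Tran (Feb 14, 2001) before Reyes (Oct 15, 2006).
Ivanova, Johansson, Petrov and Marino are each not a founding director, so the next rule applies.
Among Ivanova, Johansson, Petrov and Marino, by equity stake (higher first): Ivanova (18 percent) before Johansson and Petrov (14 percent) before Marino (8 percent).
Among Johansson and Petrov, by date first elected to the board (earlier first): Johansson (Jun 28, 2009) before Petrov (Sep 11, 2010).
Fontaine and Abara are each not a committee chair, so the next rule applies.
Fontaine and Abara are each not a founding director, so the next rule applies.
Fontaine and Abara both have equity stake 15 percent, so the next rule applies.
Among Fontaine and Abara, by date first elected to the board (earlier first): Fontaine (Mar 5, 2012) before Abara (Feb 28, 2020).
Full order: Mendoza, Tran, Reyes, Ivanova, Johansson, Petrov, Marino, Fontaine, Abara.

Mendoza, Tran, Reyes, Ivanova, Johansson, Petrov, Marino, Fontaine, Abara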